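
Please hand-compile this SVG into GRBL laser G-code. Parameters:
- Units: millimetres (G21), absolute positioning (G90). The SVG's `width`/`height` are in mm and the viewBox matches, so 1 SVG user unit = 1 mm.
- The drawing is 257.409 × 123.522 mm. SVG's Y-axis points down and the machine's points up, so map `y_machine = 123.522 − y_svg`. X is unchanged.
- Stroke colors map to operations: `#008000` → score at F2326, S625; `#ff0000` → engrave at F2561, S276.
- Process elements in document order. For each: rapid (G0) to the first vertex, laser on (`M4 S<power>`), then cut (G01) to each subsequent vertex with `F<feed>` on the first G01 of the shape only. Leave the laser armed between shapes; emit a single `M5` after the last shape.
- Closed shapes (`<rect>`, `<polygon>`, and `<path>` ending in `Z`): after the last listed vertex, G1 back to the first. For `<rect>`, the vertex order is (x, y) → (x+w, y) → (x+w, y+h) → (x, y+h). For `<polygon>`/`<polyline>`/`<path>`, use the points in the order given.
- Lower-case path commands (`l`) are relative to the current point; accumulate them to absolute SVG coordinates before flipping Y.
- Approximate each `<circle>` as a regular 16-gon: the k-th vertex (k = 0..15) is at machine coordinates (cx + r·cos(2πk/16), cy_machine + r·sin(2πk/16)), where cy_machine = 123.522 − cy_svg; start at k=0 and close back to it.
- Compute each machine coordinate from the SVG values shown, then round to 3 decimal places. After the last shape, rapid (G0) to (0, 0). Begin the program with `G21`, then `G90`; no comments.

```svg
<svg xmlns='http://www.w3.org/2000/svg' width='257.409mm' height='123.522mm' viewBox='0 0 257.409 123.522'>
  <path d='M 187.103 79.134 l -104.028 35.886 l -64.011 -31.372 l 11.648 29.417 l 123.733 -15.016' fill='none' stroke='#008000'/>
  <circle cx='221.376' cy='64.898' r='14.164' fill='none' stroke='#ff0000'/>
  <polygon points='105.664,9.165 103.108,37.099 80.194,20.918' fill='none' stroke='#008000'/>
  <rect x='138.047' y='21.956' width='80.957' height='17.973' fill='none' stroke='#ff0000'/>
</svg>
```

G21
G90
G0 X187.103 Y44.388
M4 S625
G01 X83.075 Y8.502 F2326
G01 X19.064 Y39.874
G01 X30.712 Y10.457
G01 X154.445 Y25.473
G0 X235.540 Y58.624
M4 S276
G01 X234.462 Y64.044 F2561
G01 X231.391 Y68.639
G01 X226.796 Y71.710
G01 X221.376 Y72.788
G01 X215.956 Y71.710
G01 X211.361 Y68.639
G01 X208.290 Y64.044
G01 X207.212 Y58.624
G01 X208.290 Y53.204
G01 X211.361 Y48.609
G01 X215.956 Y45.538
G01 X221.376 Y44.460
G01 X226.796 Y45.538
G01 X231.391 Y48.609
G01 X234.462 Y53.204
G01 X235.540 Y58.624
G0 X105.664 Y114.357
M4 S625
G01 X103.108 Y86.423 F2326
G01 X80.194 Y102.604
G01 X105.664 Y114.357
G0 X138.047 Y101.566
M4 S276
G01 X219.004 Y101.566 F2561
G01 X219.004 Y83.593
G01 X138.047 Y83.593
G01 X138.047 Y101.566
M5
G0 X0.000 Y0.000

Since the viewBox matches the mm dimensions, user units are millimetres directly. The only transform is the Y-flip y_m = 123.522 − y_svg.

Shape 1 is a open polyline drawn with `<path>`. Its stroke #008000 means score at S625, F2326. After flipping Y the toolpath is (187.103,44.388) → (83.075,8.502) → (19.064,39.874) → (30.712,10.457) → (154.445,25.473).

Shape 2 is a circle drawn with `<circle>`. Its stroke #ff0000 means engrave at S276, F2561. After flipping Y the toolpath is (235.540,58.624) → (234.462,64.044) → (231.391,68.639) → (226.796,71.710) → (221.376,72.788) → (215.956,71.710) → (211.361,68.639) → (208.290,64.044) → (207.212,58.624) → (208.290,53.204) → (211.361,48.609) → (215.956,45.538) → (221.376,44.460) → (226.796,45.538) → (231.391,48.609) → (234.462,53.204) → (235.540,58.624), returning to the start.

Shape 3 is a regular polygon drawn with `<polygon>`. Its stroke #008000 means score at S625, F2326. After flipping Y the toolpath is (105.664,114.357) → (103.108,86.423) → (80.194,102.604) → (105.664,114.357), returning to the start.

Shape 4 is a rectangle drawn with `<rect>`. Its stroke #ff0000 means engrave at S276, F2561. After flipping Y the toolpath is (138.047,101.566) → (219.004,101.566) → (219.004,83.593) → (138.047,83.593) → (138.047,101.566), returning to the start.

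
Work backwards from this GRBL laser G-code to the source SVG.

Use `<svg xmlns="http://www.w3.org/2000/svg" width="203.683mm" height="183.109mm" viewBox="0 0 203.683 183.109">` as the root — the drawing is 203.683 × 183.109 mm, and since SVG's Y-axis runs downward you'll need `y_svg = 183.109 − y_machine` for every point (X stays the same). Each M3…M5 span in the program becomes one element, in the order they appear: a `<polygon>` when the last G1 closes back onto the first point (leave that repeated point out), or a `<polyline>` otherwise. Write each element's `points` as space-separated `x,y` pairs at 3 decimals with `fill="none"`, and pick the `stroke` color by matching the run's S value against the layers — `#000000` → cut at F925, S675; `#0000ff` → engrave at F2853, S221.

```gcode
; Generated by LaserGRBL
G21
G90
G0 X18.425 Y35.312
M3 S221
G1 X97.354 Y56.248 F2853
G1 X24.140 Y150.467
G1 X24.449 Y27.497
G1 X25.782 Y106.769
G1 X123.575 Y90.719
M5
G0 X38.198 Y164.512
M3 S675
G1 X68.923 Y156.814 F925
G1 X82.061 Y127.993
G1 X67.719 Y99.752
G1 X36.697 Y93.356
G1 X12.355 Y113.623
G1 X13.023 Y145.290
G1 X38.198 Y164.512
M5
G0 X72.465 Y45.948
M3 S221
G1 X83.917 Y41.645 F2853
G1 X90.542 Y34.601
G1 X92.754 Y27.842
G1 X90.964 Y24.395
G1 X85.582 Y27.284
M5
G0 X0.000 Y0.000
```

<svg xmlns="http://www.w3.org/2000/svg" width="203.683mm" height="183.109mm" viewBox="0 0 203.683 183.109">
  <polyline points="18.425,147.797 97.354,126.861 24.140,32.642 24.449,155.612 25.782,76.340 123.575,92.390" fill="none" stroke="#0000ff"/>
  <polygon points="38.198,18.597 68.923,26.295 82.061,55.116 67.719,83.357 36.697,89.753 12.355,69.486 13.023,37.819" fill="none" stroke="#000000"/>
  <polyline points="72.465,137.161 83.917,141.464 90.542,148.508 92.754,155.267 90.964,158.714 85.582,155.825" fill="none" stroke="#0000ff"/>
</svg>

y_svg = 183.109 − y_m.

[1] S221→`#0000ff` (engrave); open run; points: 18.425,147.797 97.354,126.861 24.140,32.642 24.449,155.612 25.782,76.340 123.575,92.390

[2] S675→`#000000` (cut); closed run; points: 38.198,18.597 68.923,26.295 82.061,55.116 67.719,83.357 36.697,89.753 12.355,69.486 13.023,37.819

[3] S221→`#0000ff` (engrave); open run; points: 72.465,137.161 83.917,141.464 90.542,148.508 92.754,155.267 90.964,158.714 85.582,155.825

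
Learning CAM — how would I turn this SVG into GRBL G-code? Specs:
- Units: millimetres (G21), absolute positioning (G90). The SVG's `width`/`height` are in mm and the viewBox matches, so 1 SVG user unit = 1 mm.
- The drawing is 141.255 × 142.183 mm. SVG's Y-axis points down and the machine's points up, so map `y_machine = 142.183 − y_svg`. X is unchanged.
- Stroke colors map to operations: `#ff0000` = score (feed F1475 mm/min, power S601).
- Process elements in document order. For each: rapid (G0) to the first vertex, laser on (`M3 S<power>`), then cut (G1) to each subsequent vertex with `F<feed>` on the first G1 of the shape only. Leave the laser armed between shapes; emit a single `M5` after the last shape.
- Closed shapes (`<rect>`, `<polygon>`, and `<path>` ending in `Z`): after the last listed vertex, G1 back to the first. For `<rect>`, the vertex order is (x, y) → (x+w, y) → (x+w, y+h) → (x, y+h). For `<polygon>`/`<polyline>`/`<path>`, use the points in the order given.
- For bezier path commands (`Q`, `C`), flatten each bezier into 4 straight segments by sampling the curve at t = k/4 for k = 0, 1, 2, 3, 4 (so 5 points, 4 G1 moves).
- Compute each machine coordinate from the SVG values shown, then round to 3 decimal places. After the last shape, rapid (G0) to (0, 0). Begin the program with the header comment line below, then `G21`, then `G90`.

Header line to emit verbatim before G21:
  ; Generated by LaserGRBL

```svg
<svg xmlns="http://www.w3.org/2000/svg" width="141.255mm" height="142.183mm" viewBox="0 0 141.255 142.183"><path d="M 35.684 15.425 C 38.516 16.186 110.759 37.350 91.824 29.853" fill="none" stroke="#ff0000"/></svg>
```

; Generated by LaserGRBL
G21
G90
G0 X35.684 Y126.758
M3 S601
G1 X48.313 Y123.128 F1475
G1 X71.917 Y116.447
G1 X91.439 Y111.315
G1 X91.824 Y112.330
M5
G0 X0.000 Y0.000

viewBox `0 0 141.255 142.183` with mm width/height → 1 unit = 1 mm. Flip: y_m = 142.183 − y_svg.

**Shape 1** — `<path>` cubic bezier, stroke `#ff0000` → score (S601, F1475). Control points (SVG): P0=(35.684,15.425), P1=(38.516,16.186), P2=(110.759,37.350), P3=(91.824,29.853); sampled at t=k/4. Machine vertices: (35.684,126.758) → (48.313,123.128) → (71.917,116.447) → (91.439,111.315) → (91.824,112.330). Open path.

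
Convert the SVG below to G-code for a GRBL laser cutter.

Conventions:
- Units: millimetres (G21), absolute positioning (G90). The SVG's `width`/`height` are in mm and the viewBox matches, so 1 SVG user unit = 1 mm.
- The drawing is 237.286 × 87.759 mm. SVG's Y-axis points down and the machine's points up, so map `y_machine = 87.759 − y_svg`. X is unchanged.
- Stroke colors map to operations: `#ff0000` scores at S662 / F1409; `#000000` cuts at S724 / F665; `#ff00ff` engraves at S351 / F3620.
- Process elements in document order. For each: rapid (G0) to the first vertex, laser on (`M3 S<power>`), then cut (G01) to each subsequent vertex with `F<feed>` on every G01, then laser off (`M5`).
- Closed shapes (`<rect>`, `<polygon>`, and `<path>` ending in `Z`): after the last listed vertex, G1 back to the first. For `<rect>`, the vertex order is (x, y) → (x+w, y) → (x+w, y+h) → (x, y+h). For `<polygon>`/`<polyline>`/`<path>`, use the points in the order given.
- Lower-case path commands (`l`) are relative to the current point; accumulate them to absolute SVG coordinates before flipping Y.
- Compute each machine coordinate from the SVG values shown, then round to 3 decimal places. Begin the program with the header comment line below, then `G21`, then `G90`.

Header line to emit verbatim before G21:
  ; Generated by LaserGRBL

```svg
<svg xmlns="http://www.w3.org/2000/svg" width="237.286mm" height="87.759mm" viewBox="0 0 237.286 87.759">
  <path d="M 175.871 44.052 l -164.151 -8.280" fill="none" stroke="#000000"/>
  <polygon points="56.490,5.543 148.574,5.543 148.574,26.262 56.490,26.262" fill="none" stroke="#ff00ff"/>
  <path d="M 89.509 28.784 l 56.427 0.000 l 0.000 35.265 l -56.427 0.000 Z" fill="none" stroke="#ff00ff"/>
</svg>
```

; Generated by LaserGRBL
G21
G90
G0 X175.871 Y43.707
M3 S724
G01 X11.720 Y51.987 F665
M5
G0 X56.490 Y82.216
M3 S351
G01 X148.574 Y82.216 F3620
G01 X148.574 Y61.497 F3620
G01 X56.490 Y61.497 F3620
G01 X56.490 Y82.216 F3620
M5
G0 X89.509 Y58.975
M3 S351
G01 X145.936 Y58.975 F3620
G01 X145.936 Y23.710 F3620
G01 X89.509 Y23.710 F3620
G01 X89.509 Y58.975 F3620
M5

viewBox `0 0 237.286 87.759` with mm width/height → 1 unit = 1 mm. Flip: y_m = 87.759 − y_svg.

**Shape 1** — `<path>` line segment, stroke `#000000` → cut (S724, F665). Machine vertices: (175.871,43.707) → (11.720,51.987). Open path.

**Shape 2** — `<polygon>` rectangle, stroke `#ff00ff` → engrave (S351, F3620). Machine vertices: (56.490,82.216) → (148.574,82.216) → (148.574,61.497) → (56.490,61.497) → (56.490,82.216). Closed: final G1 returns to the first vertex.

**Shape 3** — `<path>` rectangle, stroke `#ff00ff` → engrave (S351, F3620). Machine vertices: (89.509,58.975) → (145.936,58.975) → (145.936,23.710) → (89.509,23.710) → (89.509,58.975). Closed: final G1 returns to the first vertex.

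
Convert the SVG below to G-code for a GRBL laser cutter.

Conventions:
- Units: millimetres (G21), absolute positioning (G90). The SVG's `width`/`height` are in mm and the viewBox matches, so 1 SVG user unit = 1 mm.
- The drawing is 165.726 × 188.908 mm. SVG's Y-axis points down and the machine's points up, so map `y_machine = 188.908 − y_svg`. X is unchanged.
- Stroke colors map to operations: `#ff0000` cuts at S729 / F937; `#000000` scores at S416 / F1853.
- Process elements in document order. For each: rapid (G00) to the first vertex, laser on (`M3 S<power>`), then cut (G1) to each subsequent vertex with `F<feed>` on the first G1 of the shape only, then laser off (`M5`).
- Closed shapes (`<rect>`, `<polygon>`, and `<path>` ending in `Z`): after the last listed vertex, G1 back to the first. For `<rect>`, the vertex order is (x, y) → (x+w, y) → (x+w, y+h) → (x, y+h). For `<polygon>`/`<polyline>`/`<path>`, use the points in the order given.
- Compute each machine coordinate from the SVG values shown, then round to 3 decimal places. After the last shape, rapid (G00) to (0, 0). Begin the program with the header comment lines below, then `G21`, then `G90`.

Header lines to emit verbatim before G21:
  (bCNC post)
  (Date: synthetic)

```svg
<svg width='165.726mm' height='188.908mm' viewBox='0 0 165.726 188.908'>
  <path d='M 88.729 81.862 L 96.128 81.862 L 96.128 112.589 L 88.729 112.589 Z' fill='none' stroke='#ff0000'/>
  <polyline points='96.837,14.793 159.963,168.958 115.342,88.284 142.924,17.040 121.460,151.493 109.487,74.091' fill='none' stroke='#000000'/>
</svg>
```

(bCNC post)
(Date: synthetic)
G21
G90
G00 X88.729 Y107.046
M3 S729
G1 X96.128 Y107.046 F937
G1 X96.128 Y76.319
G1 X88.729 Y76.319
G1 X88.729 Y107.046
M5
G00 X96.837 Y174.115
M3 S416
G1 X159.963 Y19.950 F1853
G1 X115.342 Y100.624
G1 X142.924 Y171.868
G1 X121.460 Y37.415
G1 X109.487 Y114.817
M5
G00 X0.000 Y0.000

viewBox `0 0 165.726 188.908` with mm width/height → 1 unit = 1 mm. Flip: y_m = 188.908 − y_svg.

**Shape 1** — `<path>` rectangle, stroke `#ff0000` → cut (S729, F937). Machine vertices: (88.729,107.046) → (96.128,107.046) → (96.128,76.319) → (88.729,76.319) → (88.729,107.046). Closed: final G1 returns to the first vertex.

**Shape 2** — `<polyline>` open polyline, stroke `#000000` → score (S416, F1853). Machine vertices: (96.837,174.115) → (159.963,19.950) → (115.342,100.624) → (142.924,171.868) → (121.460,37.415) → (109.487,114.817). Open path.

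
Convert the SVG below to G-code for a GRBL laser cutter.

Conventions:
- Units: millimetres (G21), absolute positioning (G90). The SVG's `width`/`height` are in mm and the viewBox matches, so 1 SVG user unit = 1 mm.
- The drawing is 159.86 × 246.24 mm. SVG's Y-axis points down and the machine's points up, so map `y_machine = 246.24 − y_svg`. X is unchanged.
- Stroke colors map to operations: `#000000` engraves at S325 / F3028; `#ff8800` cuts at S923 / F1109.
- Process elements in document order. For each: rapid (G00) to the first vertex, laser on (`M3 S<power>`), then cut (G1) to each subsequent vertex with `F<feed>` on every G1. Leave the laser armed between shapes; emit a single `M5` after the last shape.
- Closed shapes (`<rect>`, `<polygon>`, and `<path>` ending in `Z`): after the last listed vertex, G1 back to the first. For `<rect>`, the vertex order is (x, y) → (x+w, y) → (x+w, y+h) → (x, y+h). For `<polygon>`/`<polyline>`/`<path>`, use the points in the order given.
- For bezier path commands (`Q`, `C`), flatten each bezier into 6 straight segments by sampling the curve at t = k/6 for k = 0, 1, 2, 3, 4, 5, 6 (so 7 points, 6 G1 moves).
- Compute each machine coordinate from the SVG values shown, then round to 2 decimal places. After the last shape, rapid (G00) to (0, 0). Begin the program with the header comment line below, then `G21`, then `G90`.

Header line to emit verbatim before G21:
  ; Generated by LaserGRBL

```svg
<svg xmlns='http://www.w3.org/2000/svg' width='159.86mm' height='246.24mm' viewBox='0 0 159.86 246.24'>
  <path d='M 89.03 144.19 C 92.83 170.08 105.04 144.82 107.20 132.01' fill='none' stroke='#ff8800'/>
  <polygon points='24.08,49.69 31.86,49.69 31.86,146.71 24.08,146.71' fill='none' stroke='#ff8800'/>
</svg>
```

; Generated by LaserGRBL
G21
G90
G00 X89.03 Y102.05
M3 S923
G1 X91.55 Y93.07 F1109
G1 X94.95 Y90.85 F1109
G1 X98.73 Y93.63 F1109
G1 X102.37 Y99.63 F1109
G1 X105.37 Y107.08 F1109
G1 X107.20 Y114.23 F1109
G00 X24.08 Y196.55
M3 S923
G1 X31.86 Y196.55 F1109
G1 X31.86 Y99.53 F1109
G1 X24.08 Y99.53 F1109
G1 X24.08 Y196.55 F1109
M5
G00 X0.00 Y0.00

1 u = 1 mm; y_m = 246.24 − y.

[1] `<path>` cubic bezier, #ff8800→cut S923 F1109: (89.03,102.05) → (91.55,93.07) → (94.95,90.85) → (98.73,93.63) → (102.37,99.63) → (105.37,107.08) → (107.20,114.23)

[2] `<polygon>` rectangle, #ff8800→cut S923 F1109: (24.08,196.55) → (31.86,196.55) → (31.86,99.53) → (24.08,99.53) → (24.08,196.55) (closed)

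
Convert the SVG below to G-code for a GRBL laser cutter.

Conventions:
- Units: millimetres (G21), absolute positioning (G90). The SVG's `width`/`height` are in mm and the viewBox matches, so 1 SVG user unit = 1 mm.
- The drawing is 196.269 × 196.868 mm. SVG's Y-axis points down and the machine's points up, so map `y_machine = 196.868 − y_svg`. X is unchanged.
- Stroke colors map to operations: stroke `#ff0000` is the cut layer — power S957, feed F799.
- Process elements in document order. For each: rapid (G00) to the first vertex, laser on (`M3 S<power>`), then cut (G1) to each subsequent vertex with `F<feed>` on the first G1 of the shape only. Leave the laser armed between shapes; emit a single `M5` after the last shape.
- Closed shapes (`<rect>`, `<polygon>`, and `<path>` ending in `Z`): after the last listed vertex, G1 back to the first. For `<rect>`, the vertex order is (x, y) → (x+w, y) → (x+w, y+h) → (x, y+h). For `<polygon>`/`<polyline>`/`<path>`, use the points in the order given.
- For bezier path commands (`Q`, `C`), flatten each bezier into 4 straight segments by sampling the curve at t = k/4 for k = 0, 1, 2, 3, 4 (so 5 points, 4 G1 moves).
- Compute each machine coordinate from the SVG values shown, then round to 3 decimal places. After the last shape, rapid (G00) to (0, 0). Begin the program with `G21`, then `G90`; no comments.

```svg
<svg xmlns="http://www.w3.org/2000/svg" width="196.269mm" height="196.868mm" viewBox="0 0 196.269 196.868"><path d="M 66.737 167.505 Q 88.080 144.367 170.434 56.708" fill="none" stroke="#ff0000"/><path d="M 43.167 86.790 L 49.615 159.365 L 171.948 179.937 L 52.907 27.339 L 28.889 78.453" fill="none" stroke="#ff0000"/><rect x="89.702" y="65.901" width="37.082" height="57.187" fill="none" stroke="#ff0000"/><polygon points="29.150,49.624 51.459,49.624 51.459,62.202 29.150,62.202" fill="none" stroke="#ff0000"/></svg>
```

G21
G90
G00 X66.737 Y29.363
M3 S957
G1 X81.222 Y44.965 F799
G1 X103.333 Y68.631
G1 X133.070 Y100.363
G1 X170.434 Y140.160
G00 X43.167 Y110.078
M3 S957
G1 X49.615 Y37.503 F799
G1 X171.948 Y16.931
G1 X52.907 Y169.529
G1 X28.889 Y118.415
G00 X89.702 Y130.967
M3 S957
G1 X126.784 Y130.967 F799
G1 X126.784 Y73.780
G1 X89.702 Y73.780
G1 X89.702 Y130.967
G00 X29.150 Y147.244
M3 S957
G1 X51.459 Y147.244 F799
G1 X51.459 Y134.666
G1 X29.150 Y134.666
G1 X29.150 Y147.244
M5
G00 X0.000 Y0.000

Since the viewBox matches the mm dimensions, user units are millimetres directly. The only transform is the Y-flip y_m = 196.868 − y_svg.

Shape 1 is a quadratic bezier drawn with `<path>`. Its stroke #ff0000 means cut at S957, F799. After flipping Y the toolpath is (66.737,29.363) → (81.222,44.965) → (103.333,68.631) → (133.070,100.363) → (170.434,140.160).

Shape 2 is a open polyline drawn with `<path>`. Its stroke #ff0000 means cut at S957, F799. After flipping Y the toolpath is (43.167,110.078) → (49.615,37.503) → (171.948,16.931) → (52.907,169.529) → (28.889,118.415).

Shape 3 is a rectangle drawn with `<rect>`. Its stroke #ff0000 means cut at S957, F799. After flipping Y the toolpath is (89.702,130.967) → (126.784,130.967) → (126.784,73.780) → (89.702,73.780) → (89.702,130.967), returning to the start.

Shape 4 is a rectangle drawn with `<polygon>`. Its stroke #ff0000 means cut at S957, F799. After flipping Y the toolpath is (29.150,147.244) → (51.459,147.244) → (51.459,134.666) → (29.150,134.666) → (29.150,147.244), returning to the start.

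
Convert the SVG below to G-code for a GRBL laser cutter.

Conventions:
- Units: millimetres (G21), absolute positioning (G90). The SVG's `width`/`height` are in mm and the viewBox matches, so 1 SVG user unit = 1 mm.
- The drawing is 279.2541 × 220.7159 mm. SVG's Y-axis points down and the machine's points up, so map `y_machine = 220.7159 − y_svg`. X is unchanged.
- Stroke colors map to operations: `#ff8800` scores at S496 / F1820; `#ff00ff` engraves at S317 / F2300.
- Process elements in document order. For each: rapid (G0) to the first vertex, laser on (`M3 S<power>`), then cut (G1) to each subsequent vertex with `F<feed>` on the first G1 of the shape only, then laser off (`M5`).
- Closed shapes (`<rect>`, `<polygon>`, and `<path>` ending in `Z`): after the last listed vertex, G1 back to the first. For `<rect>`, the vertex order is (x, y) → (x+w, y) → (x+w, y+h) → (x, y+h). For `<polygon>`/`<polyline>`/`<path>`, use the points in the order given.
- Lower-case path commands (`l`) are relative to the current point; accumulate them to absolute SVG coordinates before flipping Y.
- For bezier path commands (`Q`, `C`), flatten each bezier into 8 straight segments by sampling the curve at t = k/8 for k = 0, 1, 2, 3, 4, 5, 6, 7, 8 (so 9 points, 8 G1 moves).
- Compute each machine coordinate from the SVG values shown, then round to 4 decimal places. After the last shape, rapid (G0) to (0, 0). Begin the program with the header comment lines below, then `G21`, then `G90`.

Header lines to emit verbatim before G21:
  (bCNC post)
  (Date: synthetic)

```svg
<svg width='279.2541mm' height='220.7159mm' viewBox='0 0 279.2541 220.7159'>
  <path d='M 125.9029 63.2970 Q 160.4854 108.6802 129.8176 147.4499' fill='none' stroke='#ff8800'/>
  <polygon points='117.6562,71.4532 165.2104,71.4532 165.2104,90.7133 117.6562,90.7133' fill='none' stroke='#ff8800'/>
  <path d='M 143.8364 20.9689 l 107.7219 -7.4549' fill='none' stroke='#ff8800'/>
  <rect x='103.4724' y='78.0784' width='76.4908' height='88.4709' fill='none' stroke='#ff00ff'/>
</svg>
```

1 u = 1 mm; y_m = 220.7159 − y.

[1] `<path>` quadratic bezier, #ff8800→score S496 F1820: (125.9029,157.4189) → (133.5290,146.1764) → (139.1160,135.1406) → (142.6640,124.3115) → (144.1728,113.6891) → (143.6426,103.2733) → (141.0734,93.0642) → (136.4650,83.0618) → (129.8176,73.2660)

[2] `<polygon>` rectangle, #ff8800→score S496 F1820: (117.6562,149.2627) → (165.2104,149.2627) → (165.2104,130.0026) → (117.6562,130.0026) → (117.6562,149.2627) (closed)

[3] `<path>` line segment, #ff8800→score S496 F1820: (143.8364,199.7470) → (251.5583,207.2019)

[4] `<rect>` rectangle, #ff00ff→engrave S317 F2300: (103.4724,142.6375) → (179.9632,142.6375) → (179.9632,54.1666) → (103.4724,54.1666) → (103.4724,142.6375) (closed)

(bCNC post)
(Date: synthetic)
G21
G90
G0 X125.9029 Y157.4189
M3 S496
G1 X133.5290 Y146.1764 F1820
G1 X139.1160 Y135.1406
G1 X142.6640 Y124.3115
G1 X144.1728 Y113.6891
G1 X143.6426 Y103.2733
G1 X141.0734 Y93.0642
G1 X136.4650 Y83.0618
G1 X129.8176 Y73.2660
M5
G0 X117.6562 Y149.2627
M3 S496
G1 X165.2104 Y149.2627 F1820
G1 X165.2104 Y130.0026
G1 X117.6562 Y130.0026
G1 X117.6562 Y149.2627
M5
G0 X143.8364 Y199.7470
M3 S496
G1 X251.5583 Y207.2019 F1820
M5
G0 X103.4724 Y142.6375
M3 S317
G1 X179.9632 Y142.6375 F2300
G1 X179.9632 Y54.1666
G1 X103.4724 Y54.1666
G1 X103.4724 Y142.6375
M5
G0 X0.0000 Y0.0000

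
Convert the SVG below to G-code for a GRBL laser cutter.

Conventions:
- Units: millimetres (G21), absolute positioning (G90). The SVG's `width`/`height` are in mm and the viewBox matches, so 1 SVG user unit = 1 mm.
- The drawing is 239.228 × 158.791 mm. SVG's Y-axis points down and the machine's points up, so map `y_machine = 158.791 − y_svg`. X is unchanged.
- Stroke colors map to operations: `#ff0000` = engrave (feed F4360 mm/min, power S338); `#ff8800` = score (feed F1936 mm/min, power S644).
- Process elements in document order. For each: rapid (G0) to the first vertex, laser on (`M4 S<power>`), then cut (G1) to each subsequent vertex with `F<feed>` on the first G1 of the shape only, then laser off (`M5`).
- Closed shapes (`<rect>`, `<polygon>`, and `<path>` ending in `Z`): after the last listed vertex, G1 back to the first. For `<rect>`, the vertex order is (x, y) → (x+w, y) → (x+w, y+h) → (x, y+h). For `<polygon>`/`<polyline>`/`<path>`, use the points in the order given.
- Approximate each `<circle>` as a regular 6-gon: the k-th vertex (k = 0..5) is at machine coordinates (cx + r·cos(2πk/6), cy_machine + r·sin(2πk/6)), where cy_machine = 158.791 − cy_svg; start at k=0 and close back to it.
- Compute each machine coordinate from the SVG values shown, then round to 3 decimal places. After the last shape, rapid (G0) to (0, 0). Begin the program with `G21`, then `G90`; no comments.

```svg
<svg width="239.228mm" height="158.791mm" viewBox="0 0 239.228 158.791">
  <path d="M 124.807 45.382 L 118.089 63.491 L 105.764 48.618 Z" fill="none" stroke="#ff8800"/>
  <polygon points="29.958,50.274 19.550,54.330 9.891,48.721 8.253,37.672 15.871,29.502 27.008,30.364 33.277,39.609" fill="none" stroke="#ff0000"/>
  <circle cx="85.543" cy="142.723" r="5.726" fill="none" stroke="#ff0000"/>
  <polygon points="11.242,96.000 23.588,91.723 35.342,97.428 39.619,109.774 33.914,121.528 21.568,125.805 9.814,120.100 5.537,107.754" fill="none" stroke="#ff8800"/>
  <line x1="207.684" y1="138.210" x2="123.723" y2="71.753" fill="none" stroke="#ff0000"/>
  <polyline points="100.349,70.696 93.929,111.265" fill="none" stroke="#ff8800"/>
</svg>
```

G21
G90
G0 X124.807 Y113.409
M4 S644
G1 X118.089 Y95.300 F1936
G1 X105.764 Y110.173
G1 X124.807 Y113.409
M5
G0 X29.958 Y108.517
M4 S338
G1 X19.550 Y104.461 F4360
G1 X9.891 Y110.070
G1 X8.253 Y121.119
G1 X15.871 Y129.289
G1 X27.008 Y128.427
G1 X33.277 Y119.182
G1 X29.958 Y108.517
M5
G0 X91.269 Y16.068
M4 S338
G1 X88.406 Y21.027 F4360
G1 X82.680 Y21.027
G1 X79.817 Y16.068
G1 X82.680 Y11.109
G1 X88.406 Y11.109
G1 X91.269 Y16.068
M5
G0 X11.242 Y62.791
M4 S644
G1 X23.588 Y67.068 F1936
G1 X35.342 Y61.363
G1 X39.619 Y49.017
G1 X33.914 Y37.263
G1 X21.568 Y32.986
G1 X9.814 Y38.691
G1 X5.537 Y51.037
G1 X11.242 Y62.791
M5
G0 X207.684 Y20.581
M4 S338
G1 X123.723 Y87.038 F4360
M5
G0 X100.349 Y88.095
M4 S644
G1 X93.929 Y47.526 F1936
M5
G0 X0.000 Y0.000

1 u = 1 mm; y_m = 158.791 − y.

[1] `<path>` regular polygon, #ff8800→score S644 F1936: (124.807,113.409) → (118.089,95.300) → (105.764,110.173) → (124.807,113.409) (closed)

[2] `<polygon>` regular polygon, #ff0000→engrave S338 F4360: (29.958,108.517) → (19.550,104.461) → (9.891,110.070) → (8.253,121.119) → (15.871,129.289) → (27.008,128.427) → (33.277,119.182) → (29.958,108.517) (closed)

[3] `<circle>` circle, #ff0000→engrave S338 F4360: (91.269,16.068) → (88.406,21.027) → (82.680,21.027) → (79.817,16.068) → (82.680,11.109) → (88.406,11.109) → (91.269,16.068) (closed)

[4] `<polygon>` regular polygon, #ff8800→score S644 F1936: (11.242,62.791) → (23.588,67.068) → (35.342,61.363) → (39.619,49.017) → (33.914,37.263) → (21.568,32.986) → (9.814,38.691) → (5.537,51.037) → (11.242,62.791) (closed)

[5] `<line>` line segment, #ff0000→engrave S338 F4360: (207.684,20.581) → (123.723,87.038)

[6] `<polyline>` line segment, #ff8800→score S644 F1936: (100.349,88.095) → (93.929,47.526)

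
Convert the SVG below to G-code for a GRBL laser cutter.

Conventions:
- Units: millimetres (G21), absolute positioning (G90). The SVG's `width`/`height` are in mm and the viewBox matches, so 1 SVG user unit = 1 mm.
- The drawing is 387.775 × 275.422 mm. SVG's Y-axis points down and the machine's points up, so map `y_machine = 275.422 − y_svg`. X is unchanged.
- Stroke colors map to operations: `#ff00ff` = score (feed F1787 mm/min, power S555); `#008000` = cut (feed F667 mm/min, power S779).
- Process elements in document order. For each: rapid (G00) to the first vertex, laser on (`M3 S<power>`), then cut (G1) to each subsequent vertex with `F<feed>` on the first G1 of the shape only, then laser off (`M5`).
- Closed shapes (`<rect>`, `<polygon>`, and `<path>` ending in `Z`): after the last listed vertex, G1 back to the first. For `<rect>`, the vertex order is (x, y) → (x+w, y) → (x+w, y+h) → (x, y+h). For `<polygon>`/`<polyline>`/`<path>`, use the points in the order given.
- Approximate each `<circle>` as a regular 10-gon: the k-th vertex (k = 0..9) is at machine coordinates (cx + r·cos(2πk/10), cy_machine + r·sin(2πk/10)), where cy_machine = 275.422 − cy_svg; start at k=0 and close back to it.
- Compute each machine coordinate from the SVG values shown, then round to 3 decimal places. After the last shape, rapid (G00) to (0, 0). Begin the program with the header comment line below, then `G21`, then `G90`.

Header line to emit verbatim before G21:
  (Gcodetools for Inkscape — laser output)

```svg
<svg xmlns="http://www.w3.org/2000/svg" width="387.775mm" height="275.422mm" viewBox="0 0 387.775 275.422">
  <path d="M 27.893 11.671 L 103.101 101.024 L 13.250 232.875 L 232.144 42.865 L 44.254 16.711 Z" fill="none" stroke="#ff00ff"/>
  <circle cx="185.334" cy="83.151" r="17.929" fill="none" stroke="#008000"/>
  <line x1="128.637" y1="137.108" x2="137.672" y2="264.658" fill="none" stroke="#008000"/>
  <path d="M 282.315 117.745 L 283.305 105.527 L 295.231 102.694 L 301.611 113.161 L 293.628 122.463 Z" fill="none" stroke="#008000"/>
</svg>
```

(Gcodetools for Inkscape — laser output)
G21
G90
G00 X27.893 Y263.751
M3 S555
G1 X103.101 Y174.398 F1787
G1 X13.250 Y42.547
G1 X232.144 Y232.557
G1 X44.254 Y258.711
G1 X27.893 Y263.751
M5
G00 X203.263 Y192.271
M3 S779
G1 X199.839 Y202.809 F667
G1 X190.874 Y209.322
G1 X179.794 Y209.322
G1 X170.829 Y202.809
G1 X167.405 Y192.271
G1 X170.829 Y181.733
G1 X179.794 Y175.220
G1 X190.874 Y175.220
G1 X199.839 Y181.733
G1 X203.263 Y192.271
M5
G00 X128.637 Y138.314
M3 S779
G1 X137.672 Y10.764 F667
M5
G00 X282.315 Y157.677
M3 S779
G1 X283.305 Y169.895 F667
G1 X295.231 Y172.728
G1 X301.611 Y162.261
G1 X293.628 Y152.959
G1 X282.315 Y157.677
M5
G00 X0.000 Y0.000

1 u = 1 mm; y_m = 275.422 − y.

[1] `<path>` closed polygon, #ff00ff→score S555 F1787: (27.893,263.751) → (103.101,174.398) → (13.250,42.547) → (232.144,232.557) → (44.254,258.711) → (27.893,263.751) (closed)

[2] `<circle>` circle, #008000→cut S779 F667: (203.263,192.271) → (199.839,202.809) → (190.874,209.322) → (179.794,209.322) → (170.829,202.809) → (167.405,192.271) → (170.829,181.733) → (179.794,175.220) → (190.874,175.220) → (199.839,181.733) → (203.263,192.271) (closed)

[3] `<line>` line segment, #008000→cut S779 F667: (128.637,138.314) → (137.672,10.764)

[4] `<path>` regular polygon, #008000→cut S779 F667: (282.315,157.677) → (283.305,169.895) → (295.231,172.728) → (301.611,162.261) → (293.628,152.959) → (282.315,157.677) (closed)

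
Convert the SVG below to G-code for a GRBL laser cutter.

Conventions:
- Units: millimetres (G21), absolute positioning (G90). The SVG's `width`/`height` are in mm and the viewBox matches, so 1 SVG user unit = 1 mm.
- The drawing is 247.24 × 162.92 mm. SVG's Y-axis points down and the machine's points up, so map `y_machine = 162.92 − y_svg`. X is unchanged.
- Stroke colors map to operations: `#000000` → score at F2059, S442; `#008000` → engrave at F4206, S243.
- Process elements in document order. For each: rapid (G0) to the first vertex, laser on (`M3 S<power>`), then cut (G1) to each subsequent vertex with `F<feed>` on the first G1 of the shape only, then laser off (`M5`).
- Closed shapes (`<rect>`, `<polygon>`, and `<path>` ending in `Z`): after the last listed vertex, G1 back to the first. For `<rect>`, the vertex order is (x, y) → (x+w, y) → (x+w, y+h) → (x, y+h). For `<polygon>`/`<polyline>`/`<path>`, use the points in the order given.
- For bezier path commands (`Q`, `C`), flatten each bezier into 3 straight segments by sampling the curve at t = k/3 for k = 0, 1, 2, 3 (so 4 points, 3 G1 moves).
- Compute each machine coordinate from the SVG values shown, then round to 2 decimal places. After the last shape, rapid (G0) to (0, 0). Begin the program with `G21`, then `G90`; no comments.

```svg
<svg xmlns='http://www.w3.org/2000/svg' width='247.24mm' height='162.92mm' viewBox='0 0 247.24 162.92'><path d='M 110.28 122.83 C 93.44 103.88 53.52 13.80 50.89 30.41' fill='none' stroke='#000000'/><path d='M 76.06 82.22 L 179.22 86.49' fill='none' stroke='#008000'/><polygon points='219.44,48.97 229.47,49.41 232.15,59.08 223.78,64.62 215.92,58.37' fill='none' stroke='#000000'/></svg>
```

G21
G90
G0 X110.28 Y40.09
M3 S442
G1 X87.98 Y76.16 F2059
G1 X63.71 Y120.14
G1 X50.89 Y132.51
M5
G0 X76.06 Y80.70
M3 S243
G1 X179.22 Y76.43 F4206
M5
G0 X219.44 Y113.95
M3 S442
G1 X229.47 Y113.51 F2059
G1 X232.15 Y103.84
G1 X223.78 Y98.30
G1 X215.92 Y104.55
G1 X219.44 Y113.95
M5
G0 X0.00 Y0.00

Since the viewBox matches the mm dimensions, user units are millimetres directly. The only transform is the Y-flip y_m = 162.92 − y_svg.

Shape 1 is a cubic bezier drawn with `<path>`. Its stroke #000000 means score at S442, F2059. After flipping Y the toolpath is (110.28,40.09) → (87.98,76.16) → (63.71,120.14) → (50.89,132.51).

Shape 2 is a line segment drawn with `<path>`. Its stroke #008000 means engrave at S243, F4206. After flipping Y the toolpath is (76.06,80.70) → (179.22,76.43).

Shape 3 is a regular polygon drawn with `<polygon>`. Its stroke #000000 means score at S442, F2059. After flipping Y the toolpath is (219.44,113.95) → (229.47,113.51) → (232.15,103.84) → (223.78,98.30) → (215.92,104.55) → (219.44,113.95), returning to the start.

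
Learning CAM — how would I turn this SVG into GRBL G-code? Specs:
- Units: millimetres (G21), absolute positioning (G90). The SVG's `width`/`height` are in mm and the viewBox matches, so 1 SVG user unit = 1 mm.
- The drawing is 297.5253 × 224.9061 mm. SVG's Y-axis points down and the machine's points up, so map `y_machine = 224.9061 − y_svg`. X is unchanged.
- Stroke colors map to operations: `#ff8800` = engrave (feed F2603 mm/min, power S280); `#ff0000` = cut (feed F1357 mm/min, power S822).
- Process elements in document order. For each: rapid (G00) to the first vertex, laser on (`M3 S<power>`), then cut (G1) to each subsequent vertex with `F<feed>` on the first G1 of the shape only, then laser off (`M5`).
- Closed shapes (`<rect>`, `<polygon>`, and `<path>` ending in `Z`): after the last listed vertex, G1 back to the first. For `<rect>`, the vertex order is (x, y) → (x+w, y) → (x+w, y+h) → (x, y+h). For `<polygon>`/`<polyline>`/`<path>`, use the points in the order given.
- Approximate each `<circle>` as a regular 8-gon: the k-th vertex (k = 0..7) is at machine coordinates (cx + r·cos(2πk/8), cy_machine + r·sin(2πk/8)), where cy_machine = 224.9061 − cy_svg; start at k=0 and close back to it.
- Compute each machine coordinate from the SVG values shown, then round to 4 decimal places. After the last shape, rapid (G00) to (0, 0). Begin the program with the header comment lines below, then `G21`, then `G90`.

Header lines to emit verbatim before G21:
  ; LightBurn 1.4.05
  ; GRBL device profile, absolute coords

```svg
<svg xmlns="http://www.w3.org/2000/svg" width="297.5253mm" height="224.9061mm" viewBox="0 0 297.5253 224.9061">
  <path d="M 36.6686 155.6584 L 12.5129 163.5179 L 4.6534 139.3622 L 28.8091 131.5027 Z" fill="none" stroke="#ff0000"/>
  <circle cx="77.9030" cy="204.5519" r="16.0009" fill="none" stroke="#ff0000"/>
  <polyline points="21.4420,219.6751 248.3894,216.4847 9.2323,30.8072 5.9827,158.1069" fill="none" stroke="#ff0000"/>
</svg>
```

Since the viewBox matches the mm dimensions, user units are millimetres directly. The only transform is the Y-flip y_m = 224.9061 − y_svg.

Shape 1 is a regular polygon drawn with `<path>`. Its stroke #ff0000 means cut at S822, F1357. After flipping Y the toolpath is (36.6686,69.2477) → (12.5129,61.3882) → (4.6534,85.5439) → (28.8091,93.4034) → (36.6686,69.2477), returning to the start.

Shape 2 is a circle drawn with `<circle>`. Its stroke #ff0000 means cut at S822, F1357. After flipping Y the toolpath is (93.9039,20.3542) → (89.2173,31.6685) → (77.9030,36.3551) → (66.5887,31.6685) → (61.9021,20.3542) → (66.5887,9.0399) → (77.9030,4.3533) → (89.2173,9.0399) → (93.9039,20.3542), returning to the start.

Shape 3 is a open polyline drawn with `<polyline>`. Its stroke #ff0000 means cut at S822, F1357. After flipping Y the toolpath is (21.4420,5.2310) → (248.3894,8.4214) → (9.2323,194.0989) → (5.9827,66.7992).

; LightBurn 1.4.05
; GRBL device profile, absolute coords
G21
G90
G00 X36.6686 Y69.2477
M3 S822
G1 X12.5129 Y61.3882 F1357
G1 X4.6534 Y85.5439
G1 X28.8091 Y93.4034
G1 X36.6686 Y69.2477
M5
G00 X93.9039 Y20.3542
M3 S822
G1 X89.2173 Y31.6685 F1357
G1 X77.9030 Y36.3551
G1 X66.5887 Y31.6685
G1 X61.9021 Y20.3542
G1 X66.5887 Y9.0399
G1 X77.9030 Y4.3533
G1 X89.2173 Y9.0399
G1 X93.9039 Y20.3542
M5
G00 X21.4420 Y5.2310
M3 S822
G1 X248.3894 Y8.4214 F1357
G1 X9.2323 Y194.0989
G1 X5.9827 Y66.7992
M5
G00 X0.0000 Y0.0000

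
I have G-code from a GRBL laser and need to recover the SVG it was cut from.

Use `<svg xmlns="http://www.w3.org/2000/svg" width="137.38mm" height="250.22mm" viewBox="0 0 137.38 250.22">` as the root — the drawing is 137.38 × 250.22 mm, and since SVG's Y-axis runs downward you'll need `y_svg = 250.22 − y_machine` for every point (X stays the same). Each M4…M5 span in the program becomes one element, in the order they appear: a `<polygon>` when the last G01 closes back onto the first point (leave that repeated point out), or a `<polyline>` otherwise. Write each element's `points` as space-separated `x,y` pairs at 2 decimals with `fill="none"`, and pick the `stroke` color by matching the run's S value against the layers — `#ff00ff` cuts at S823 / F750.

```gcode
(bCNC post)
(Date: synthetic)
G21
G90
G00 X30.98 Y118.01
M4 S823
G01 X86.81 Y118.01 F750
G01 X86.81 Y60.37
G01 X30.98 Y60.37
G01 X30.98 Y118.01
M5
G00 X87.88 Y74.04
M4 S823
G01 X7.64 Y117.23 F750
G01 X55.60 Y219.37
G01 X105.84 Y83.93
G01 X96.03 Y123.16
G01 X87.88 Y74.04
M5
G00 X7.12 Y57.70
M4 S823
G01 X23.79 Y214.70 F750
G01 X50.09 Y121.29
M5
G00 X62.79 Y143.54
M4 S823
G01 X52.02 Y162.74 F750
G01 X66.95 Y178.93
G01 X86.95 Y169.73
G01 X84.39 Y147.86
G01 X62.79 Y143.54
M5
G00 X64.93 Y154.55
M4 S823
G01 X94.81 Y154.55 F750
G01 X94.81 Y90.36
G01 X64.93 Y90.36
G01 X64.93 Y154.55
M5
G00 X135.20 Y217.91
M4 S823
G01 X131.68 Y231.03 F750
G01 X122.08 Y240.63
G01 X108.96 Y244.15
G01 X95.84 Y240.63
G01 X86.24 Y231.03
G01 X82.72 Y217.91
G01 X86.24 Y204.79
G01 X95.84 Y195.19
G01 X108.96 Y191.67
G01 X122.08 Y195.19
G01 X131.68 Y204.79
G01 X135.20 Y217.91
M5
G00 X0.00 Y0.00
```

<svg xmlns="http://www.w3.org/2000/svg" width="137.38mm" height="250.22mm" viewBox="0 0 137.38 250.22">
  <polygon points="30.98,132.21 86.81,132.21 86.81,189.85 30.98,189.85" fill="none" stroke="#ff00ff"/>
  <polygon points="87.88,176.18 7.64,132.99 55.60,30.85 105.84,166.29 96.03,127.06" fill="none" stroke="#ff00ff"/>
  <polyline points="7.12,192.52 23.79,35.52 50.09,128.93" fill="none" stroke="#ff00ff"/>
  <polygon points="62.79,106.68 52.02,87.48 66.95,71.29 86.95,80.49 84.39,102.36" fill="none" stroke="#ff00ff"/>
  <polygon points="64.93,95.67 94.81,95.67 94.81,159.86 64.93,159.86" fill="none" stroke="#ff00ff"/>
  <polygon points="135.20,32.31 131.68,19.19 122.08,9.59 108.96,6.07 95.84,9.59 86.24,19.19 82.72,32.31 86.24,45.43 95.84,55.03 108.96,58.55 122.08,55.03 131.68,45.43" fill="none" stroke="#ff00ff"/>
</svg>

Each laser-on run becomes one SVG element. Flip Y back into SVG space with y_svg = 250.22 − y_machine. Every run uses S823, so all elements get stroke `#ff00ff` (cut).

Run 1: The run returns to its start, so emit a `<polygon>` with points (Y-flipped): 30.98,132.21 86.81,132.21 86.81,189.85 30.98,189.85.

Run 2: The run returns to its start, so emit a `<polygon>` with points (Y-flipped): 87.88,176.18 7.64,132.99 55.60,30.85 105.84,166.29 96.03,127.06.

Run 3: The run is open, so emit a `<polyline>` with points (Y-flipped): 7.12,192.52 23.79,35.52 50.09,128.93.

Run 4: The run returns to its start, so emit a `<polygon>` with points (Y-flipped): 62.79,106.68 52.02,87.48 66.95,71.29 86.95,80.49 84.39,102.36.

Run 5: The run returns to its start, so emit a `<polygon>` with points (Y-flipped): 64.93,95.67 94.81,95.67 94.81,159.86 64.93,159.86.

Run 6: The run returns to its start, so emit a `<polygon>` with points (Y-flipped): 135.20,32.31 131.68,19.19 122.08,9.59 108.96,6.07 95.84,9.59 86.24,19.19 82.72,32.31 86.24,45.43 95.84,55.03 108.96,58.55 122.08,55.03 131.68,45.43.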